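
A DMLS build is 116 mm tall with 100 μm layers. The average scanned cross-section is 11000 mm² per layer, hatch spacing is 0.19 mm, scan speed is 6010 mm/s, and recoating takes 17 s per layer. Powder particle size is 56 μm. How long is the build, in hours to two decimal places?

Number of layers: 116 / 0.1 → 1160 (rounded up).
Hatch length per layer: 11000 / 0.19 → 57894.7 mm.
Laser time per layer = 57894.7 / 6010, so 9.6331 s.
Layer cycle: 9.6331 + 17 → 26.6331 s.
Build time = 1160 × 26.6331 = 30894.396 s = 8.58 hours.

8.58 hours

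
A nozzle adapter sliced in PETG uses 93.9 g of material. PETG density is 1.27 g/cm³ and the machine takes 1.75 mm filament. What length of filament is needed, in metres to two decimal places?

30.74 m

Volume = 93.9 g / 1.27 g·cm⁻³ = 73.937 cm³ = 73937 mm³.
Filament cross-section = π × (1.75/2)² = 2.4053 mm².
L = V/A = 73937/2.4053 = 30739.2 mm → 30.74 m.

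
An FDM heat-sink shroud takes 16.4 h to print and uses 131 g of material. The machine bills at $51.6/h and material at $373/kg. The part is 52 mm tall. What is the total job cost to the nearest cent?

Machine-time cost: 51.6 × 16.4 → $846.24.
Feedstock cost = 373 × 131/1000 = $48.863.
Job cost: 846.24 + 48.863 = 895.103 ≈ $895.10.

$895.10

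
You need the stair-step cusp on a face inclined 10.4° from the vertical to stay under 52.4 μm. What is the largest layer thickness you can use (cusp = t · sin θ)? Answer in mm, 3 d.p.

0.290 mm

sin(10.4°) = 0.1805; t_max = 0.0524/0.1805 = 0.290 mm.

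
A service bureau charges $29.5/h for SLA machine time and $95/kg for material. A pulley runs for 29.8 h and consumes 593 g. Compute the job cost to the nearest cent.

Machine cost: 29.5 × 29.8 → $879.10.
Material charge: 95 × 593/1000 → $56.335.
Total = 879.10 + 56.335 = 935.435 ≈ $935.44.

$935.44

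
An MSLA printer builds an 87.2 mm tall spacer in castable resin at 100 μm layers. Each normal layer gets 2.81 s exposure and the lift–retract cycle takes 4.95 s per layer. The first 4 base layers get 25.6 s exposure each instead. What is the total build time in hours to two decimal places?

Layer count = ceil(87.2 / 0.1) = 872.
Burn-in layers = 4 × (25.6 + 4.95), so 122.2 s.
Remaining layers = 868 × (2.81 + 4.95), so 6735.68 s.
Sum: 122.2 + 6735.68 = 6857.88 s → 1.90 hours.

1.90 hours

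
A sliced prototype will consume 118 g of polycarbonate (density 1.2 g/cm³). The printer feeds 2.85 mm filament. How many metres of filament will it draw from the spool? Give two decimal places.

15.41 m

Extruded volume: 118/1.2 = 98.3333 cm³ (98333.3 mm³).
Filament cross-section = π × (2.85/2)² = 6.3794 mm².
L = V/A = 98333.3/6.3794 = 15414.19 mm → 15.41 m.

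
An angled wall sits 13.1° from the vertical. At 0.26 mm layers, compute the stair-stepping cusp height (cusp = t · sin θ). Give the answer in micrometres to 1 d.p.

h_c = t·sin θ = 0.26 × 0.2267 = 0.058942 mm (58.9 μm).

58.9 μm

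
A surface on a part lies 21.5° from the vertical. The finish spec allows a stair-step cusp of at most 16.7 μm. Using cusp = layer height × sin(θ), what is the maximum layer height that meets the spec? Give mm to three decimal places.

0.046 mm

sin(21.5°) = 0.3665; t_max = 0.0167/0.3665 = 0.046 mm.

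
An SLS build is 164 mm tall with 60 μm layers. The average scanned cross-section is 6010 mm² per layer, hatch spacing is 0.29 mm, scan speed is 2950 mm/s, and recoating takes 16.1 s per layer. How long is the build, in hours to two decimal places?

17.56 hours

Number of layers: 164 / 0.06 → 2734 (rounded up).
Scan path per layer = 6010 / 0.29, so 20724.1 mm.
Per-layer scan time = 20724.1 / 2950, so 7.0251 s.
Per-layer time = 7.0251 + 16.1 = 23.1251 s.
Build time = 2734 × 23.1251 = 63224.0234 s = 17.56 hours.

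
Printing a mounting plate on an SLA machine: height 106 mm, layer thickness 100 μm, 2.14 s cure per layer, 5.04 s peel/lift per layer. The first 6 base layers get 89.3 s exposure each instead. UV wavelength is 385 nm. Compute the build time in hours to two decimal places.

2.26 hours

Layer count = ceil(106 / 0.1) = 1060.
Bottom layers = 6 × (89.3 + 5.04), so 566.04 s.
Normal layers: 1054 × (2.14 + 5.04) → 7567.72 s.
Total = 566.04 + 7567.72 = 8133.76 s = 2.26 hours.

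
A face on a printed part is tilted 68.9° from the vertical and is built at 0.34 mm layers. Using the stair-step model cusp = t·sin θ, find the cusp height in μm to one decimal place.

317.2 μm

sin(68.9°) = 0.9330, so cusp = 0.34 × 0.9330 = 0.31722 mm → 317.2 μm.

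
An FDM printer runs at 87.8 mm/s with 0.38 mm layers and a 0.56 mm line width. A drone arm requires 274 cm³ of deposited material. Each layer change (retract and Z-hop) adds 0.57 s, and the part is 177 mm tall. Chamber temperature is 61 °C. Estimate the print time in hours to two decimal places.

4.15 hours

Bead cross-section = 0.38 × 0.56, so 0.2128 mm².
Path length: 274000 mm³ / 0.2128 mm² → 1287594 mm.
Print-move time = 1287594 / 87.8, so 14665.1 s.
Number of layers: 177 / 0.38 → 466 (rounded up).
Non-print overhead = 466 × 0.57, so 265.62 s.
Altogether 14665.1 + 265.62 = 14930.72 s, i.e. 4.15 hours.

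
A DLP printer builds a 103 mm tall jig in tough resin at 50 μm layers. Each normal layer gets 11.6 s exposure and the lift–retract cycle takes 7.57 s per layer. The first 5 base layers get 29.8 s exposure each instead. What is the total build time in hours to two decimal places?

10.99 hours

Layers = ⌈103/0.05⌉ = 2060.
Base layers = 5 × (29.8 + 7.57) = 186.85 s.
Regular layers: 2055 × (11.6 + 7.57) → 39394.35 s.
Total = 186.85 + 39394.35 = 39581.2 s = 10.99 hours.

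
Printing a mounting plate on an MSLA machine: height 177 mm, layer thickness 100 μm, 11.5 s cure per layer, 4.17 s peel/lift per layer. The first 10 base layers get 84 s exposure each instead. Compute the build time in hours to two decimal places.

7.91 hours

Number of layers: 177 / 0.1 → 1770 (rounded up).
Burn-in layers = 10 × (84 + 4.17) = 881.7 s.
Normal layers = 1760 × (11.5 + 4.17) = 27579.2 s.
Sum: 881.7 + 27579.2 = 28460.9 s → 7.91 hours.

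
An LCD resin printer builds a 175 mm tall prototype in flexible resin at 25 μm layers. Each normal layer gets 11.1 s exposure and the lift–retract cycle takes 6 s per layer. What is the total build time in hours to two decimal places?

33.25 hours

Layers = ⌈175/0.025⌉ = 7000.
Cycle time: 11.1 + 6 → 17.1 s.
Build time: 7000 × 17.1 s = 119700 s, i.e. 33.25 hours.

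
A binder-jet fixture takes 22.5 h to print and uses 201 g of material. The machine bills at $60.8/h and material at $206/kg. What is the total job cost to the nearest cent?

$1409.41

Machine-time cost = 60.8 × 22.5 = $1368.00.
Feedstock cost = 206 × 201/1000, so $41.406.
Total = 1368.00 + 41.406 = 1409.406 ≈ $1409.41.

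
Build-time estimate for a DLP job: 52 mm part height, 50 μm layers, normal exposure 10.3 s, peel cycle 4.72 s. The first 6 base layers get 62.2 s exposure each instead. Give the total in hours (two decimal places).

4.43 hours

Number of layers: 52 / 0.05 → 1040 (rounded up).
Base layers = 6 × (62.2 + 4.72) = 401.52 s.
Normal layers = 1034 × (10.3 + 4.72) = 15530.68 s.
Total = 401.52 + 15530.68 = 15932.2 s = 4.43 hours.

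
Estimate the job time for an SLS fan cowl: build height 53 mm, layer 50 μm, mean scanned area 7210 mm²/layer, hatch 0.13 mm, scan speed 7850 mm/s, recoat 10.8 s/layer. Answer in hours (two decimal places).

Layers = ⌈53/0.05⌉ = 1060.
Hatch length per layer: 7210 / 0.13 → 55461.5 mm.
Scan time per layer = 55461.5 / 7850, so 7.0652 s.
Layer cycle = 7.0652 + 10.8 = 17.8652 s.
Build time = 1060 × 17.8652 = 18937.112 s = 5.26 hours.

5.26 hours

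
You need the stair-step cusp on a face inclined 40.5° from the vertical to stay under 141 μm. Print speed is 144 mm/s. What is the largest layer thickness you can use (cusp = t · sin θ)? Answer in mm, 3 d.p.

0.217 mm

t = h_c / sin θ = 0.141 / 0.6494 = 0.217 mm.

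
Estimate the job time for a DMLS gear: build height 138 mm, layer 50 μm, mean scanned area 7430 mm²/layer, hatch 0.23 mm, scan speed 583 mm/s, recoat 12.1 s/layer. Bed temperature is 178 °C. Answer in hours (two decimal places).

Number of layers: 138 / 0.05 → 2760 (rounded up).
Per-layer scan distance = 7430 / 0.23, so 32304.3 mm.
Laser time per layer = 32304.3 / 583, so 55.4105 s.
Per-layer time = 55.4105 + 12.1, so 67.5105 s.
Build time = 2760 × 67.5105 = 186328.98 s = 51.76 hours.

51.76 hours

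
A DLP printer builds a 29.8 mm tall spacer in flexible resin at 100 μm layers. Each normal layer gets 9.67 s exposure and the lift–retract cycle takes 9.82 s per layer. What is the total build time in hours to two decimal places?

Layers = ⌈29.8/0.1⌉ = 298.
Each layer takes = 9.67 + 9.82, so 19.49 s.
Total = 298 × 19.49 = 5808.02 s = 1.61 hours.

1.61 hours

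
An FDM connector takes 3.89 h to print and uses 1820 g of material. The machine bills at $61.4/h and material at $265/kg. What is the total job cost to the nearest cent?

$721.15

Time charge = 61.4 × 3.89 = $238.846.
Feedstock cost: 265 × 1820/1000 → $482.30.
Total = 238.846 + 482.30 = 721.146 ≈ $721.15.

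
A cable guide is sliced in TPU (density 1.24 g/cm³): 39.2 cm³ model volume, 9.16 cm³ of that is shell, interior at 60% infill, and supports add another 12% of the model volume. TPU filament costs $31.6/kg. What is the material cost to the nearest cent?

$1.25

Infill region = 39.2 − 9.16 = 30.04 cm³.
Infill volume: 0.60 × 30.04 → 18.024 cm³.
Support: 0.12 × 39.2 → 4.704 cm³.
Total printed volume = 9.16 + 18.024 + 4.704 = 31.888 cm³.
Mass: 31.888 × 1.24 → 39.54112 g.
Cost = 39.54112 g / 1000 × $31.6/kg = $1.25.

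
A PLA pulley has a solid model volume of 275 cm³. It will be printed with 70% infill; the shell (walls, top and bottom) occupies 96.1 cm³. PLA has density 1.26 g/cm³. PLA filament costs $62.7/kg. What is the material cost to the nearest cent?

$17.49

Infill region = 275 − 96.1, so 178.9 cm³.
Infill volume = 0.70 × 178.9 = 125.23 cm³.
Total printed volume = 96.1 + 125.23, so 221.33 cm³.
Mass: 221.33 × 1.26 → 278.8758 g.
At $62.7/kg: 278.8758/1000 × 62.7 = $17.49.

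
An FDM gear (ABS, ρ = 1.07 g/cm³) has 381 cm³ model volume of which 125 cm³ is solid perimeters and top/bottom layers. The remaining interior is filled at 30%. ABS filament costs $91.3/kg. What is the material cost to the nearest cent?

Infill region = 381 − 125, so 256 cm³.
Infill volume = 0.30 × 256, so 76.8 cm³.
Deposited volume = 125 + 76.8 = 201.8 cm³.
Mass = 201.8 × 1.07 = 215.926 g.
Cost = 215.926 g / 1000 × $91.3/kg = $19.71.

$19.71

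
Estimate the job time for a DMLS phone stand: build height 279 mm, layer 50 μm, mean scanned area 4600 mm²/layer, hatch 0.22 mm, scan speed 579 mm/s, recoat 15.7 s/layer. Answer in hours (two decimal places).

Layers = ⌈279/0.05⌉ = 5580.
Scan path per layer = 4600 / 0.22 = 20909.1 mm.
Laser time per layer = 20909.1 / 579 = 36.1124 s.
Time per layer = 36.1124 + 15.7 = 51.8124 s.
5580 layers × 51.8124 s/layer = 289113.192 s, i.e. 80.31 hours.

80.31 hours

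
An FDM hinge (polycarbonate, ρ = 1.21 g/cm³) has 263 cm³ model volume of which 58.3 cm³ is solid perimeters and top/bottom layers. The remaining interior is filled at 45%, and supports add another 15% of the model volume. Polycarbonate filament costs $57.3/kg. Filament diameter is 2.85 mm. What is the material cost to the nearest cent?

Infill region = 263 − 58.3 = 204.7 cm³.
Infill volume = 0.45 × 204.7 = 92.115 cm³.
Support = 0.15 × 263 = 39.45 cm³.
Total extruded: 58.3 + 92.115 + 39.45 → 189.865 cm³.
Mass = 189.865 × 1.21 = 229.73665 g.
At $57.3/kg: 229.73665/1000 × 57.3 = $13.16.

$13.16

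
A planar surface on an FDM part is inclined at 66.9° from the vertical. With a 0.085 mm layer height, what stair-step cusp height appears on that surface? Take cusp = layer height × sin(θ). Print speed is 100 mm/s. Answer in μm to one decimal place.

Cusp = layer height × sin(66.9°) = 0.085 × 0.9198 = 0.078183 mm = 78.2 μm.

78.2 μm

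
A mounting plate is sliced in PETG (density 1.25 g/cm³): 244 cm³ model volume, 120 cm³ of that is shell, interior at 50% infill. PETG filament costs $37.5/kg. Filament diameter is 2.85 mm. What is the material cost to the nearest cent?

Interior volume = 244 − 120, so 124 cm³.
Infill deposited = 0.50 × 124, so 62 cm³.
Total extruded = 120 + 62 = 182 cm³.
Mass = 182 × 1.25 = 227.5 g.
At $37.5/kg: 227.5/1000 × 37.5 = $8.53.

$8.53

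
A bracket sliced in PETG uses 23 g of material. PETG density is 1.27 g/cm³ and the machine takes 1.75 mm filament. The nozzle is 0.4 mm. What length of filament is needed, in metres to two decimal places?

7.53 m

Extruded volume: 23/1.27 = 18.1102 cm³ (18110.2 mm³).
Filament cross-section = π × (1.75/2)² = 2.4053 mm².
L = V/A = 18110.2/2.4053 = 7529.29 mm → 7.53 m.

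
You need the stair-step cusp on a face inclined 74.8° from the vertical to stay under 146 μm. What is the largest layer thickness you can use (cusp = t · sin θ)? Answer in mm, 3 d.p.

Layer height = cusp / sin(74.8°) = 0.146 / 0.9650 = 0.151 mm.

0.151 mm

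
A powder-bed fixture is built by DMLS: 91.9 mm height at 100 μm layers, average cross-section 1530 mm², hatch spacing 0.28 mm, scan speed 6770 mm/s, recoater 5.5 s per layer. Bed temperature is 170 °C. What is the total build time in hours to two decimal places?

Number of layers: 91.9 / 0.1 → 919 (rounded up).
Scan path per layer = 1530 / 0.28, so 5464.3 mm.
Scan time per layer: 5464.3 / 6770 → 0.8071 s.
Time per layer = 0.8071 + 5.5 = 6.3071 s.
Build time = 919 × 6.3071 = 5796.2249 s = 1.61 hours.

1.61 hours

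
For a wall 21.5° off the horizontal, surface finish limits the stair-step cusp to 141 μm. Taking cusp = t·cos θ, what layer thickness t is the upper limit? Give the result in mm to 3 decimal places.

0.152 mm

Layer height = cusp / cos(21.5°) = 0.141 / 0.9304 = 0.152 mm.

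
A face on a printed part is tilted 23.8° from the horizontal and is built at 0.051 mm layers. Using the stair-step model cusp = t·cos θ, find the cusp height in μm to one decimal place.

46.7 μm

cos(23.8°) = 0.9150, so cusp = 0.051 × 0.9150 = 0.046665 mm → 46.7 μm.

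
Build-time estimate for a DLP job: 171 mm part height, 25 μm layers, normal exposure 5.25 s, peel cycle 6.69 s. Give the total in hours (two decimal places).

22.69 hours

Layer count = ceil(171 / 0.025) = 6840.
Each layer takes = 5.25 + 6.69, so 11.94 s.
Build time: 6840 × 11.94 s = 81669.6 s, i.e. 22.69 hours.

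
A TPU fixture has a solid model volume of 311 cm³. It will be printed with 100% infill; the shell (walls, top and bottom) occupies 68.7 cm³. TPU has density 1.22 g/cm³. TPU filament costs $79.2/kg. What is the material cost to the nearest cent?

Infill region = 311 − 68.7, so 242.3 cm³.
Infill deposited: 1.00 × 242.3 → 242.3 cm³.
Total extruded: 68.7 + 242.3 → 311 cm³.
Mass = 311 × 1.22 = 379.42 g.
Cost = 379.42 g / 1000 × $79.2/kg = $30.05.

$30.05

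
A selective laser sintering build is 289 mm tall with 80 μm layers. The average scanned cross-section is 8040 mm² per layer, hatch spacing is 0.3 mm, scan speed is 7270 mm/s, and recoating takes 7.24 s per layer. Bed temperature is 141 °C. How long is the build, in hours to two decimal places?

10.97 hours

Number of layers: 289 / 0.08 → 3613 (rounded up).
Hatch length per layer: 8040 / 0.3 → 26800 mm.
Laser time per layer: 26800 / 7270 → 3.6864 s.
Time per layer: 3.6864 + 7.24 → 10.9264 s.
Total: 3613 × 10.9264 s = 39477.0832 s → 10.97 hours.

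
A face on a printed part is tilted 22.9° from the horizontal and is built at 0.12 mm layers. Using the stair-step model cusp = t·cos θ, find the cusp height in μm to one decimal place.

110.5 μm

h_c = t·cos θ = 0.12 × 0.9212 = 0.110544 mm (110.5 μm).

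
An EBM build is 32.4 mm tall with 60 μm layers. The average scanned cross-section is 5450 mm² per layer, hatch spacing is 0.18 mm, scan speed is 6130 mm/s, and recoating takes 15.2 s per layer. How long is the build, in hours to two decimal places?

Layers = ⌈32.4/0.06⌉ = 540.
Hatch length per layer = 5450 / 0.18 = 30277.8 mm.
Per-layer scan time = 30277.8 / 6130 = 4.9393 s.
Layer cycle = 4.9393 + 15.2 = 20.1393 s.
540 layers × 20.1393 s/layer = 10875.222 s, i.e. 3.02 hours.

3.02 hours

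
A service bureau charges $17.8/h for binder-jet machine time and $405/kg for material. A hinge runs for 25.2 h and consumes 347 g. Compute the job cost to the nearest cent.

$589.10

Time charge = 17.8 × 25.2, so $448.56.
Material cost = 405 × 347/1000, so $140.535.
Job cost: 448.56 + 140.535 = 589.095 ≈ $589.10.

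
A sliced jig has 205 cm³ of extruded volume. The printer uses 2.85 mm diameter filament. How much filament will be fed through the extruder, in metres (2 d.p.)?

32.13 m

Filament cross-section = π × (2.85/2)² = 6.3794 mm².
L = 205000 mm³ / 6.3794 mm² = 32134.68 mm, i.e. 32.13 m.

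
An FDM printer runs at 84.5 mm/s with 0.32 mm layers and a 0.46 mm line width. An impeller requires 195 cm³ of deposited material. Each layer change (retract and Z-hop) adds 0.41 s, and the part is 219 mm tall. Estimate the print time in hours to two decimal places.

4.43 hours

Line area = 0.32 × 0.46 = 0.1472 mm².
Path length: 195000 mm³ / 0.1472 mm² → 1324728.3 mm.
Time extruding = 1324728.3 / 84.5, so 15677.3 s.
Number of layers: 219 / 0.32 → 685 (rounded up).
Layer-change overhead = 685 × 0.41, so 280.85 s.
Altogether 15677.3 + 280.85 = 15958.15 s, i.e. 4.43 hours.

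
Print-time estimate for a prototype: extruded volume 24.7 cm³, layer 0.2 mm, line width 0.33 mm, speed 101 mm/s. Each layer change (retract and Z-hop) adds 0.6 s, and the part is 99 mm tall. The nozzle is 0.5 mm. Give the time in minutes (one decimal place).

66.7 minutes

Bead cross-section = 0.2 × 0.33 = 0.066 mm².
Toolpath length = 24.7 cm³ / 0.066 mm² = 24700 / 0.066 = 374242.4 mm.
Extrusion time = 374242.4 / 101 = 3705.4 s.
Number of layers: 99 / 0.2 → 495 (rounded up).
Non-print overhead = 495 × 0.6 = 297 s.
Altogether 3705.4 + 297 = 4002.4 s, i.e. 66.7 minutes.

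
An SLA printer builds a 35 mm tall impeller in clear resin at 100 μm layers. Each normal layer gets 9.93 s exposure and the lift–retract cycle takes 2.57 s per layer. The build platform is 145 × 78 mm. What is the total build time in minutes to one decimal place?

72.9 minutes

Layers = ⌈35/0.1⌉ = 350.
Per-layer time: 9.93 + 2.57 → 12.5 s.
Build time: 350 × 12.5 s = 4375 s, i.e. 72.9 minutes.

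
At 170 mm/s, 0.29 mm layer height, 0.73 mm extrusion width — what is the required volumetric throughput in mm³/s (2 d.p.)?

A: 0.29 × 0.73 → 0.2117 mm².
Q = v·A = 170 × 0.2117 = 35.99 mm³/s.

35.99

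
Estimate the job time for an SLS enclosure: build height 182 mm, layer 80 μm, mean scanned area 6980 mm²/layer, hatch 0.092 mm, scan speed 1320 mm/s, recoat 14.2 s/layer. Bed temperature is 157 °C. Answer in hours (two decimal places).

45.30 hours

Number of layers: 182 / 0.08 → 2275 (rounded up).
Scan path per layer: 6980 / 0.092 → 75869.6 mm.
Scan time per layer = 75869.6 / 1320, so 57.477 s.
Time per layer = 57.477 + 14.2 = 71.677 s.
Build time = 2275 × 71.677 = 163065.175 s = 45.30 hours.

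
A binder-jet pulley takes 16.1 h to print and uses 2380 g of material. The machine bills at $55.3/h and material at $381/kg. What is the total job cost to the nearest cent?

Machine cost: 55.3 × 16.1 → $890.33.
Material charge = 381 × 2380/1000 = $906.78.
Total = 890.33 + 906.78 = $1797.11.

$1797.11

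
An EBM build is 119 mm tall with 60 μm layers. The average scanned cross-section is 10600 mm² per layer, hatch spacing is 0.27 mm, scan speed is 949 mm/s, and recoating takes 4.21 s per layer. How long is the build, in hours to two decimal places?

25.12 hours

Layers = ⌈119/0.06⌉ = 1984.
Per-layer scan distance = 10600 / 0.27 = 39259.3 mm.
Per-layer scan time = 39259.3 / 949, so 41.3691 s.
Time per layer = 41.3691 + 4.21, so 45.5791 s.
Build time = 1984 × 45.5791 = 90428.9344 s = 25.12 hours.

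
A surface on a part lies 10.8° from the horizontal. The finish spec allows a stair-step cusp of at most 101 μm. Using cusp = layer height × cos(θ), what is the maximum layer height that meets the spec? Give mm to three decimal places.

Layer height = cusp / cos(10.8°) = 0.101 / 0.9823 = 0.103 mm.

0.103 mm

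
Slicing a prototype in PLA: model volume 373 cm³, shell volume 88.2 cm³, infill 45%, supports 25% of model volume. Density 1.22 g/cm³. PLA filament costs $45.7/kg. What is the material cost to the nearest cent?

$17.26

Interior volume = 373 − 88.2 = 284.8 cm³.
Deposited infill = 0.45 × 284.8 = 128.16 cm³.
Support = 0.25 × 373 = 93.25 cm³.
Total printed volume = 88.2 + 128.16 + 93.25, so 309.61 cm³.
Mass = 309.61 × 1.22 = 377.7242 g.
Cost = 377.7242 g / 1000 × $45.7/kg = $17.26.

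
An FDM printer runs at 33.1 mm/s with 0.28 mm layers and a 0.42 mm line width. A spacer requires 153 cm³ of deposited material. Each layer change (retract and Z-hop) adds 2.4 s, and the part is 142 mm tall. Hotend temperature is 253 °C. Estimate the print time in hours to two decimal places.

Line area = 0.28 × 0.42 = 0.1176 mm².
Total extruded path = 153000/0.1176 = 1301020.4 mm.
Time extruding = 1301020.4 / 33.1, so 39305.8 s.
Layers = ⌈142/0.28⌉ = 508.
Non-print overhead = 508 × 2.4 = 1219.2 s.
Altogether 39305.8 + 1219.2 = 40525 s, i.e. 11.26 hours.

11.26 hours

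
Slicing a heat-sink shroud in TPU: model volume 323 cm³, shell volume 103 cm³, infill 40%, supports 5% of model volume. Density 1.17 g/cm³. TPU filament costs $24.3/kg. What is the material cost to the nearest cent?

$5.89

Volume inside the shell = 323 − 103 = 220 cm³.
Infill volume = 0.40 × 220 = 88 cm³.
Support: 0.05 × 323 → 16.15 cm³.
Deposited volume: 103 + 88 + 16.15 → 207.15 cm³.
Mass = 207.15 × 1.17, so 242.3655 g.
Cost = 242.3655 g / 1000 × $24.3/kg = $5.89.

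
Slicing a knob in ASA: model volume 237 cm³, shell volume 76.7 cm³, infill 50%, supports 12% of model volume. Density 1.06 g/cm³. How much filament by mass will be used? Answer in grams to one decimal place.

196.4 g

Infill region = 237 − 76.7, so 160.3 cm³.
Infill volume = 0.50 × 160.3 = 80.15 cm³.
Support = 0.12 × 237, so 28.44 cm³.
Total printed volume = 76.7 + 80.15 + 28.44 = 185.29 cm³.
Mass = 185.29 × 1.06, so 196.4074 g.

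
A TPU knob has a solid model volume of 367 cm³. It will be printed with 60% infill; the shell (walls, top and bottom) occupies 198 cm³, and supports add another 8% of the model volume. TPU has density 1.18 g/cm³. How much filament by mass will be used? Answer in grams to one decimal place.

Infill region: 367 − 198 → 169 cm³.
Infill volume = 0.60 × 169 = 101.4 cm³.
Support: 0.08 × 367 → 29.36 cm³.
Total printed volume = 198 + 101.4 + 29.36, so 328.76 cm³.
Mass = 328.76 × 1.18, so 387.9368 g.

387.9 g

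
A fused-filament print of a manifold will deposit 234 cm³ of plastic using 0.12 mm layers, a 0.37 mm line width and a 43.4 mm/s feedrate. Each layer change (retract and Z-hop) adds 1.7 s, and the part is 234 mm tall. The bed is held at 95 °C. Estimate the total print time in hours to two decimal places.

Extrusion cross-section = 0.12 × 0.37 = 0.0444 mm².
Path length: 234000 mm³ / 0.0444 mm² → 5270270.3 mm.
Extrusion time = 5270270.3 / 43.4, so 121434.8 s.
Layers = ⌈234/0.12⌉ = 1950.
Layer-change overhead = 1950 × 1.7, so 3315 s.
Altogether 121434.8 + 3315 = 124749.8 s, i.e. 34.65 hours.

34.65 hours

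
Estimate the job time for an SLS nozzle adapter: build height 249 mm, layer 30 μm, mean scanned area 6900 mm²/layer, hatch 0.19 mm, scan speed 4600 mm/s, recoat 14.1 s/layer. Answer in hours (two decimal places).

Layers = ⌈249/0.03⌉ = 8300.
Hatch length per layer: 6900 / 0.19 → 36315.8 mm.
Per-layer scan time: 36315.8 / 4600 → 7.8947 s.
Layer cycle: 7.8947 + 14.1 → 21.9947 s.
Build time = 8300 × 21.9947 = 182556.01 s = 50.71 hours.

50.71 hours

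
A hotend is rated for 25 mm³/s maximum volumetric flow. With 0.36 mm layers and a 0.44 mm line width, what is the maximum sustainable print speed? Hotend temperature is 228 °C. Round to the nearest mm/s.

A = 0.36 × 0.44, so 0.1584 mm².
v_max = Q/A = 25/0.1584 = 157.83 mm/s → 158 mm/s.

158 mm/s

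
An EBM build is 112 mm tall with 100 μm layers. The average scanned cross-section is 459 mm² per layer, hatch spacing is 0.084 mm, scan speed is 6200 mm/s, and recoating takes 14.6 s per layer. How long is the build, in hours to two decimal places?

Layer count = ceil(112 / 0.1) = 1120.
Hatch length per layer = 459 / 0.084, so 5464.3 mm.
Beam time per layer = 5464.3 / 6200 = 0.8813 s.
Per-layer time: 0.8813 + 14.6 → 15.4813 s.
Build time = 1120 × 15.4813 = 17339.056 s = 4.82 hours.

4.82 hours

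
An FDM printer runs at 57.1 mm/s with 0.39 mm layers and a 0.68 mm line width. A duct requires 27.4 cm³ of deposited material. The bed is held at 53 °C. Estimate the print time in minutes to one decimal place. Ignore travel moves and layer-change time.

Line area: 0.39 × 0.68 → 0.2652 mm².
Toolpath length = 27.4 cm³ / 0.2652 mm² = 27400 / 0.2652 = 103318.3 mm.
Time extruding: 103318.3 / 57.1 → 1809.4 s.
1809.4 s = 30.2 minutes.

30.2 minutes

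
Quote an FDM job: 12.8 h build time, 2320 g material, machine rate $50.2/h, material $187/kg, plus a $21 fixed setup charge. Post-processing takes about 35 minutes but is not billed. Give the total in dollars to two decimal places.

$1097.40

Time charge: 50.2 × 12.8 → $642.56.
Material charge = 187 × 2320/1000, so $433.84.
Total = 642.56 + 433.84 + 21 = $1097.40.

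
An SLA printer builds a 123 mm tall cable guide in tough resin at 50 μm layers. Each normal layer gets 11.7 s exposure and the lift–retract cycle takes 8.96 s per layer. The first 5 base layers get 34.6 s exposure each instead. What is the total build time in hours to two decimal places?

Number of layers: 123 / 0.05 → 2460 (rounded up).
Burn-in layers: 5 × (34.6 + 8.96) → 217.8 s.
Normal layers = 2455 × (11.7 + 8.96) = 50720.3 s.
Total = 217.8 + 50720.3 = 50938.1 s = 14.15 hours.

14.15 hours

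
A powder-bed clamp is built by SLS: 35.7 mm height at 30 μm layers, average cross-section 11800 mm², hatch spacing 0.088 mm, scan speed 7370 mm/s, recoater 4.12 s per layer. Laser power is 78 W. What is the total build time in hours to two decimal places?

Number of layers: 35.7 / 0.03 → 1190 (rounded up).
Hatch length per layer = 11800 / 0.088 = 134090.9 mm.
Scan time per layer = 134090.9 / 7370, so 18.1942 s.
Per-layer time = 18.1942 + 4.12 = 22.3142 s.
1190 layers × 22.3142 s/layer = 26553.898 s, i.e. 7.38 hours.

7.38 hours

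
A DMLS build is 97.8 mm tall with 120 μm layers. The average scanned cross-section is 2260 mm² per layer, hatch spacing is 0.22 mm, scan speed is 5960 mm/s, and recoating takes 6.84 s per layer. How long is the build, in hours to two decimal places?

Layers = ⌈97.8/0.12⌉ = 815.
Scan path per layer: 2260 / 0.22 → 10272.7 mm.
Scan time per layer = 10272.7 / 5960 = 1.7236 s.
Per-layer time: 1.7236 + 6.84 → 8.5636 s.
Build time = 815 × 8.5636 = 6979.334 s = 1.94 hours.

1.94 hours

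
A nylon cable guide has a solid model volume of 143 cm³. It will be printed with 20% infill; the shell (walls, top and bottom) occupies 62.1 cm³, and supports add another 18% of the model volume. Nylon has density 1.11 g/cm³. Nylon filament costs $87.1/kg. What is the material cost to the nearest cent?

Interior volume = 143 − 62.1, so 80.9 cm³.
Infill deposited: 0.20 × 80.9 → 16.18 cm³.
Support = 0.18 × 143 = 25.74 cm³.
Total extruded = 62.1 + 16.18 + 25.74, so 104.02 cm³.
Mass: 104.02 × 1.11 → 115.4622 g.
At $87.1/kg: 115.4622/1000 × 87.1 = $10.06.

$10.06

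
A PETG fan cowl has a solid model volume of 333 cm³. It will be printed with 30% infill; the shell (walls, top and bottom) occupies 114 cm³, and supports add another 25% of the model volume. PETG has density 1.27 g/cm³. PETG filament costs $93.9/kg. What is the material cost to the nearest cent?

$31.36

Volume inside the shell: 333 − 114 → 219 cm³.
Infill volume = 0.30 × 219 = 65.7 cm³.
Support: 0.25 × 333 → 83.25 cm³.
Total extruded: 114 + 65.7 + 83.25 → 262.95 cm³.
Mass = 262.95 × 1.27, so 333.9465 g.
Cost = 333.9465 g / 1000 × $93.9/kg = $31.36.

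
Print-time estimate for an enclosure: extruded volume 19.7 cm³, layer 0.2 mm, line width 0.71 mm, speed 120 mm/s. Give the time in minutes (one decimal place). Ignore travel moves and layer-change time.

19.3 minutes

Bead cross-section = 0.2 × 0.71, so 0.142 mm².
Toolpath length = 19.7 cm³ / 0.142 mm² = 19700 / 0.142 = 138732.4 mm.
Print-move time = 138732.4 / 120, so 1156.1 s.
That's 1156.1 s → 19.3 minutes.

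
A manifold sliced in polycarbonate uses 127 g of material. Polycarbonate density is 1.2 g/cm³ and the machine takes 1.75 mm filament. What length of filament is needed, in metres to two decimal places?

Volume = 127 g / 1.2 g·cm⁻³ = 105.8333 cm³ = 105833.3 mm³.
Filament cross-section = π × (1.75/2)² = 2.4053 mm².
Length = 105833.3 / 2.4053 = 44000.04 mm = 44.00 m.

44.00 m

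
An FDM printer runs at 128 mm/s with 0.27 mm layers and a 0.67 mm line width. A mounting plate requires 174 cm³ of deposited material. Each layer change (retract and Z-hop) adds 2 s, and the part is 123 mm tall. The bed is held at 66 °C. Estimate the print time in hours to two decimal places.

2.34 hours

Bead cross-section = 0.27 × 0.67, so 0.1809 mm².
Total extruded path = 174000/0.1809 = 961857.4 mm.
Extrusion time = 961857.4 / 128, so 7514.5 s.
Number of layers: 123 / 0.27 → 456 (rounded up).
Non-print overhead = 456 × 2, so 912 s.
Total = 7514.5 + 912 = 8426.5 s = 2.34 hours.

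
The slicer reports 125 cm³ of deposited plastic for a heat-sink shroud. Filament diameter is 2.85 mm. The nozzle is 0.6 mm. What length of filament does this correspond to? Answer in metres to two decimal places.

19.59 m

Filament cross-section = π × (2.85/2)² = 6.3794 mm².
L = 125000 mm³ / 6.3794 mm² = 19594.32 mm, i.e. 19.59 m.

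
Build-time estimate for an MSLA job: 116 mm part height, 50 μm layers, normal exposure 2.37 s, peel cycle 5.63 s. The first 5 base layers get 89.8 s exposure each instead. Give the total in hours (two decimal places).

5.28 hours

Number of layers: 116 / 0.05 → 2320 (rounded up).
Base layers = 5 × (89.8 + 5.63), so 477.15 s.
Normal layers = 2315 × (2.37 + 5.63), so 18520 s.
Sum: 477.15 + 18520 = 18997.15 s → 5.28 hours.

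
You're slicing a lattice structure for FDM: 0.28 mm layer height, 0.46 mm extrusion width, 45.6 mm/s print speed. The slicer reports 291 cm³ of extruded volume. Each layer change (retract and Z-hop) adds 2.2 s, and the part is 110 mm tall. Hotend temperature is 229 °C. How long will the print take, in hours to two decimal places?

Line area = 0.28 × 0.46, so 0.1288 mm².
Toolpath length = 291 cm³ / 0.1288 mm² = 291000 / 0.1288 = 2259316.8 mm.
Time extruding = 2259316.8 / 45.6, so 49546.4 s.
Layers = ⌈110/0.28⌉ = 393.
Non-print overhead = 393 × 2.2, so 864.6 s.
Altogether 49546.4 + 864.6 = 50411 s, i.e. 14.00 hours.

14.00 hours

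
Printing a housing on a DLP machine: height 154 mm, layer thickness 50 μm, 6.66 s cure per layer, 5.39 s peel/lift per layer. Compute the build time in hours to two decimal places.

10.31 hours

Layer count = ceil(154 / 0.05) = 3080.
Per-layer time = 6.66 + 5.39, so 12.05 s.
Total = 3080 × 12.05 = 37114 s = 10.31 hours.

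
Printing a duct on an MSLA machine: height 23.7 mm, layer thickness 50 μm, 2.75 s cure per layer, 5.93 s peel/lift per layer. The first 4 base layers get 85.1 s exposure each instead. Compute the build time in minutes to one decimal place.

74.1 minutes

Layer count = ceil(23.7 / 0.05) = 474.
Bottom layers = 4 × (85.1 + 5.93), so 364.12 s.
Normal layers: 470 × (2.75 + 5.93) → 4079.6 s.
Sum: 364.12 + 4079.6 = 4443.72 s → 74.1 minutes.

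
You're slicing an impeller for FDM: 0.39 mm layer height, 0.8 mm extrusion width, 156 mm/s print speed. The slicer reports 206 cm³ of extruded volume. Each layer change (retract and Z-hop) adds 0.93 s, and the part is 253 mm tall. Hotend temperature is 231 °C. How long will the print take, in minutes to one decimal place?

Line area = 0.39 × 0.8, so 0.312 mm².
Path length: 206000 mm³ / 0.312 mm² → 660256.4 mm.
Extrusion time = 660256.4 / 156, so 4232.4 s.
Layers = ⌈253/0.39⌉ = 649.
Z-hop total: 649 × 0.93 → 603.57 s.
Altogether 4232.4 + 603.57 = 4835.97 s, i.e. 80.6 minutes.

80.6 minutes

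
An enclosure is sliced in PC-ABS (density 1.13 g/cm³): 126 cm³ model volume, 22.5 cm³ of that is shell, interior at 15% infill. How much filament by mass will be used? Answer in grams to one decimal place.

Volume inside the shell = 126 − 22.5 = 103.5 cm³.
Infill volume: 0.15 × 103.5 → 15.525 cm³.
Total printed volume = 22.5 + 15.525, so 38.025 cm³.
Mass: 38.025 × 1.13 → 42.96825 g.

43.0 g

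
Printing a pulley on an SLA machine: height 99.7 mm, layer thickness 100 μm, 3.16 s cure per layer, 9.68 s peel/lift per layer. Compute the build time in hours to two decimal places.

Layers = ⌈99.7/0.1⌉ = 997.
Each layer takes: 3.16 + 9.68 → 12.84 s.
Build time: 997 × 12.84 s = 12801.48 s, i.e. 3.56 hours.

3.56 hours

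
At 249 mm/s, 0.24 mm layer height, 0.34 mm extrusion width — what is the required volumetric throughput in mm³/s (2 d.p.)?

20.32

Bead cross-section = 0.24 × 0.34 = 0.0816 mm².
Volumetric flow = 249 × 0.0816 = 20.32 mm³/s.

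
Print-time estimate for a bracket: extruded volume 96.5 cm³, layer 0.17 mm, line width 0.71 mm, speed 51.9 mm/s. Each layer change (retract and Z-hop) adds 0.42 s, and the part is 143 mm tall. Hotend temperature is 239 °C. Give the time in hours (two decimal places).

Extrusion cross-section = 0.17 × 0.71 = 0.1207 mm².
Total extruded path = 96500/0.1207 = 799502.9 mm.
Extrusion time: 799502.9 / 51.9 → 15404.7 s.
Layers = ⌈143/0.17⌉ = 842.
Non-print overhead = 842 × 0.42, so 353.64 s.
Altogether 15404.7 + 353.64 = 15758.34 s, i.e. 4.38 hours.

4.38 hours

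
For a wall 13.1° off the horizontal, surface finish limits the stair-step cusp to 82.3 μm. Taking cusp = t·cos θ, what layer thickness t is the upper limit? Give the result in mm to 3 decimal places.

0.084 mm

Layer height = cusp / cos(13.1°) = 0.0823 / 0.9740 = 0.084 mm.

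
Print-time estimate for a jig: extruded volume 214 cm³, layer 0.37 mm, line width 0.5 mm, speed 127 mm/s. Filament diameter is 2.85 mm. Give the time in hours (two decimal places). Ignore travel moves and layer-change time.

2.53 hours

Line area = 0.37 × 0.5 = 0.185 mm².
Toolpath length = 214 cm³ / 0.185 mm² = 214000 / 0.185 = 1156756.8 mm.
Time extruding = 1156756.8 / 127, so 9108.3 s.
In the requested units: 9108.3 s = 2.53 hours.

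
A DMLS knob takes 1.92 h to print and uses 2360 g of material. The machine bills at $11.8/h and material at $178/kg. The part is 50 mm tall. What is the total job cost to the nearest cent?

Machine-time cost = 11.8 × 1.92 = $22.656.
Feedstock cost: 178 × 2360/1000 → $420.08.
Job cost: 22.656 + 420.08 = 442.736 ≈ $442.74.

$442.74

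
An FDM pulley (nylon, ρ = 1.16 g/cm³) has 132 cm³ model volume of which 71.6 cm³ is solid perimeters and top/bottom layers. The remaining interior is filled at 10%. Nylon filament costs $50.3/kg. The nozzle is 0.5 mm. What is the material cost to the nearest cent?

Infill region: 132 − 71.6 → 60.4 cm³.
Infill deposited: 0.10 × 60.4 → 6.04 cm³.
Deposited volume: 71.6 + 6.04 → 77.64 cm³.
Mass = 77.64 × 1.16 = 90.0624 g.
At $50.3/kg: 90.0624/1000 × 50.3 = $4.53.

$4.53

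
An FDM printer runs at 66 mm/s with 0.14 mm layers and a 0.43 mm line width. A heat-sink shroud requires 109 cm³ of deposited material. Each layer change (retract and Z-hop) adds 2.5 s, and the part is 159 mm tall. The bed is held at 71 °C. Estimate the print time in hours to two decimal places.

8.41 hours

Line area = 0.14 × 0.43, so 0.0602 mm².
Toolpath length = 109 cm³ / 0.0602 mm² = 109000 / 0.0602 = 1810631.2 mm.
Print-move time: 1810631.2 / 66 → 27433.8 s.
Layer count = ceil(159 / 0.14) = 1136.
Layer-change overhead: 1136 × 2.5 → 2840 s.
Total = 27433.8 + 2840 = 30273.8 s = 8.41 hours.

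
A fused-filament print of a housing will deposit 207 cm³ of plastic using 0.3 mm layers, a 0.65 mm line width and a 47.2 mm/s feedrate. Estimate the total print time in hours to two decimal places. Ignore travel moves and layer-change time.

6.25 hours

Bead cross-section = 0.3 × 0.65 = 0.195 mm².
Toolpath length = 207 cm³ / 0.195 mm² = 207000 / 0.195 = 1061538.5 mm.
Extrusion time = 1061538.5 / 47.2, so 22490.2 s.
22490.2 s = 6.25 hours.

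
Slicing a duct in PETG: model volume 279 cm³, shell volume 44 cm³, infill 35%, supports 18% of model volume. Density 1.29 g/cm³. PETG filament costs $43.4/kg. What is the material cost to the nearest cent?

Interior volume = 279 − 44 = 235 cm³.
Infill volume = 0.35 × 235, so 82.25 cm³.
Support: 0.18 × 279 → 50.22 cm³.
Total extruded: 44 + 82.25 + 50.22 → 176.47 cm³.
Mass: 176.47 × 1.29 → 227.6463 g.
At $43.4/kg: 227.6463/1000 × 43.4 = $9.88.

$9.88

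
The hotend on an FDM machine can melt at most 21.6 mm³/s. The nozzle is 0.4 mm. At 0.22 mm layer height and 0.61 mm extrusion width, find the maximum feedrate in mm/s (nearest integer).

A: 0.22 × 0.61 → 0.1342 mm².
v_max = Q/A = 21.6/0.1342 = 160.95 mm/s → 161 mm/s.

161 mm/s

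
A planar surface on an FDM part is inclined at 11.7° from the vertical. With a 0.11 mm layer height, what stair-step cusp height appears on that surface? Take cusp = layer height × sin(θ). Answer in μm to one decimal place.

sin(11.7°) = 0.2028, so cusp = 0.11 × 0.2028 = 0.022308 mm → 22.3 μm.

22.3 μm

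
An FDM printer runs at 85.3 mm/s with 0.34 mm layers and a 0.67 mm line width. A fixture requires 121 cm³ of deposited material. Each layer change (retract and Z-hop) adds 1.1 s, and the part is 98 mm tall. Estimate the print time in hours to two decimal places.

1.82 hours

Extrusion cross-section: 0.34 × 0.67 → 0.2278 mm².
Total extruded path = 121000/0.2278 = 531167.7 mm.
Extrusion time = 531167.7 / 85.3, so 6227.1 s.
Layer count = ceil(98 / 0.34) = 289.
Layer-change overhead: 289 × 1.1 → 317.9 s.
Total = 6227.1 + 317.9 = 6545 s = 1.82 hours.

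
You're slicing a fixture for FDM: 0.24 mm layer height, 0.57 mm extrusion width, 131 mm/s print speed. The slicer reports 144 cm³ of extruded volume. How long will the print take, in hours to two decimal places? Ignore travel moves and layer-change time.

2.23 hours

Extrusion cross-section = 0.24 × 0.57, so 0.1368 mm².
Path length: 144000 mm³ / 0.1368 mm² → 1052631.6 mm.
Extrusion time: 1052631.6 / 131 → 8035.4 s.
That's 8035.4 s → 2.23 hours.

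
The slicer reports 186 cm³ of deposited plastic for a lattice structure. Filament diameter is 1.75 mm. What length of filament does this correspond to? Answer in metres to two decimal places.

Cross-section of 1.75 mm filament: π·(1.75/2)² = 2.4053 mm².
L = 186000 mm³ / 2.4053 mm² = 77329.23 mm, i.e. 77.33 m.

77.33 m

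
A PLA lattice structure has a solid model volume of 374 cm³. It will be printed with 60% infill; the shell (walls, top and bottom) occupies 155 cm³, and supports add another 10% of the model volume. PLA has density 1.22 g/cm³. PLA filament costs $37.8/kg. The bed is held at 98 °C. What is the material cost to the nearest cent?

Volume inside the shell: 374 − 155 → 219 cm³.
Infill deposited = 0.60 × 219 = 131.4 cm³.
Support = 0.10 × 374, so 37.4 cm³.
Total extruded = 155 + 131.4 + 37.4, so 323.8 cm³.
Mass = 323.8 × 1.22, so 395.036 g.
Cost = 395.036 g / 1000 × $37.8/kg = $14.93.

$14.93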